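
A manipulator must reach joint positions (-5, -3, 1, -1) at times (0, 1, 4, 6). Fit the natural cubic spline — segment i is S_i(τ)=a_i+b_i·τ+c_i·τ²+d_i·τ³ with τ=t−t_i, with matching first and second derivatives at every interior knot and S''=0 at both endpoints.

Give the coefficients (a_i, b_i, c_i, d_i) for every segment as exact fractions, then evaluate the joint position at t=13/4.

Δ: Δ0=2, Δ1=4/3, Δ2=-1
row 1: diag=8, rhs=-4; c'=3/8, d'=-1/2
row 2: denom=10−3·3/8=71/8; d'=(-14−3·-1/2)/(71/8)=-100/71
back: M2=-100/71
back: M1=-1/2−3/8·-100/71=2/71
M: M0=0, M1=2/71, M2=-100/71, M3=0
seg 0: a=-5, c=M0/2=0, d=(M1−M0)/(6·1)=1/213, b=Δ0−h0·(2M0+M1)/6=425/213
seg 1: a=-3, c=M1/2=1/71, d=(M2−M1)/(6·3)=-17/213, b=Δ1−h1·(2M1+M2)/6=428/213
seg 2: a=1, c=M2/2=-50/71, d=(M3−M2)/(6·2)=25/213, b=Δ2−h2·(2M2+M3)/6=-13/213
t_q=13/4 → seg 1, τ=9/4; S=-3+428/213·τ+1/71·τ²+-17/213·τ³=3105/4544

  seg 0: a=-5 b=425/213 c=0 d=1/213
  seg 1: a=-3 b=428/213 c=1/71 d=-17/213
  seg 2: a=1 b=-13/213 c=-50/71 d=25/213
S(13/4) = 3105/4544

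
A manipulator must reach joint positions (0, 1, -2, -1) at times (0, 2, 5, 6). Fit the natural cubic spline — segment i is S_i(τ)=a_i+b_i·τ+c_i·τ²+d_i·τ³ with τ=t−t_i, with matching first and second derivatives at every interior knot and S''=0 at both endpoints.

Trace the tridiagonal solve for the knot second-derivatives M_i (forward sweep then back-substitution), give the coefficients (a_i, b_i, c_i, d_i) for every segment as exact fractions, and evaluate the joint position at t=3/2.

Δ: Δ0=1/2, Δ1=-1, Δ2=1
row 1: diag=10, rhs=-9; c'=3/10, d'=-9/10
row 2: denom=8−3·3/10=71/10; d'=(12−3·-9/10)/(71/10)=147/71
back: M2=147/71
back: M1=-9/10−3/10·147/71=-108/71
M: M0=0, M1=-108/71, M2=147/71, M3=0
seg 0: a=0, c=M0/2=0, d=(M1−M0)/(6·2)=-9/71, b=Δ0−h0·(2M0+M1)/6=143/142
seg 1: a=1, c=M1/2=-54/71, d=(M2−M1)/(6·3)=85/426, b=Δ1−h1·(2M1+M2)/6=-73/142
seg 2: a=-2, c=M2/2=147/142, d=(M3−M2)/(6·1)=-49/142, b=Δ2−h2·(2M2+M3)/6=22/71
t_q=3/2 → seg 0, τ=3/2; S=0+143/142·τ+0·τ²+-9/71·τ³=615/568

  seg 0: a=0 b=143/142 c=0 d=-9/71
  seg 1: a=1 b=-73/142 c=-54/71 d=85/426
  seg 2: a=-2 b=22/71 c=147/142 d=-49/142
S(3/2) = 615/568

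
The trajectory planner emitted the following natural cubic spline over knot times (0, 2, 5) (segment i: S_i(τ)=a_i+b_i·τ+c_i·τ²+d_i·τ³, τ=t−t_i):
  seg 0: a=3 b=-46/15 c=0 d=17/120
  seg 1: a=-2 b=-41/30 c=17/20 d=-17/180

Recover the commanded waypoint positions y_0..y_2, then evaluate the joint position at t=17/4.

y_0=3 y_1=-2 y_2=-1
S(17/4) = -473/256

y_0 = S_0(0) = a_0 = 3
y_1 = S_1(0) = a_1 = -2
y_2 = S_1(3) = -1
t_q=17/4 is in segment 1 (τ=9/4); S_1(τ)=-473/256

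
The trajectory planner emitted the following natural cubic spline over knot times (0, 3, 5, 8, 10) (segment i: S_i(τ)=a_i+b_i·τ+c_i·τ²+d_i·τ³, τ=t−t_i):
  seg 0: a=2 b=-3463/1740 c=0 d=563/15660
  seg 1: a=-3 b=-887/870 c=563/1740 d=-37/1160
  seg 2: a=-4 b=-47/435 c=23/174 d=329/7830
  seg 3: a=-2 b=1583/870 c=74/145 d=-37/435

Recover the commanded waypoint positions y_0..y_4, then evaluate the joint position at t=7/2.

y_0 = S_0(0) = a_0 = 2
y_1 = S_1(0) = a_1 = -3
y_2 = S_2(0) = a_2 = -4
y_3 = S_3(0) = a_3 = -2
y_4 = S_3(2) = 3
t_q=7/2 is in segment 1 (τ=1/2); S_1(τ)=-31857/9280

y_0=2 y_1=-3 y_2=-4 y_3=-2 y_4=3
S(7/2) = -31857/9280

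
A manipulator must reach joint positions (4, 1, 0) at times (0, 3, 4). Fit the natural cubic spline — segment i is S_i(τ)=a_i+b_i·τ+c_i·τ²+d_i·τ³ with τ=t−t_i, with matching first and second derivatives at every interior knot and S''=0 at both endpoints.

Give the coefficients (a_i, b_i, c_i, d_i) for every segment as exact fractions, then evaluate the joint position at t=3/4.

Δ: Δ0=-1, Δ1=-1
row 1: diag=8, rhs=0; c'=1/8, d'=0
back: M1=0
M: M0=0, M1=0, M2=0
seg 0: a=4, c=M0/2=0, d=(M1−M0)/(6·3)=0, b=Δ0−h0·(2M0+M1)/6=-1
seg 1: a=1, c=M1/2=0, d=(M2−M1)/(6·1)=0, b=Δ1−h1·(2M1+M2)/6=-1
t_q=3/4 → seg 0, τ=3/4; S=4+-1·τ+0·τ²+0·τ³=13/4

  seg 0: a=4 b=-1 c=0 d=0
  seg 1: a=1 b=-1 c=0 d=0
S(3/4) = 13/4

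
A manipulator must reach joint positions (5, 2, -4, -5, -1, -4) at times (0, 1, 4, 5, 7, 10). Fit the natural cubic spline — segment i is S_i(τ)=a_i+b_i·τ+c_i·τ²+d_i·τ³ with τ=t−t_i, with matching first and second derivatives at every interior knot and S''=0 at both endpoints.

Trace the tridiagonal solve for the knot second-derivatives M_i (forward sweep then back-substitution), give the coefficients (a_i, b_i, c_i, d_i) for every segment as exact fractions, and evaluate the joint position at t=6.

  seg 0: a=5 b=-1563/500 c=0 d=63/500
  seg 1: a=2 b=-687/250 c=189/500 d=-193/4500
  seg 2: a=-4 b=-819/500 c=-1/125 d=323/500
  seg 3: a=-5 b=71/250 c=193/100 d=-67/125
  seg 4: a=-1 b=393/250 c=-643/500 d=643/4500
S(6) = -1661/500

Δ: Δ0=-3, Δ1=-2, Δ2=-1, Δ3=2, Δ4=-1
row 1: diag=8, rhs=6; c'=3/8, d'=3/4
row 2: denom=8−3·3/8=55/8; d'=(6−3·3/4)/(55/8)=6/11
row 3: denom=6−1·8/55=322/55; d'=(18−1·6/11)/(322/55)=480/161
row 4: denom=10−2·55/161=1500/161; d'=(-18−2·480/161)/(1500/161)=-643/250
back: M4=-643/250
back: M3=480/161−55/161·-643/250=193/50
back: M2=6/11−8/55·193/50=-2/125
back: M1=3/4−3/8·-2/125=189/250
M: M0=0, M1=189/250, M2=-2/125, M3=193/50, M4=-643/250, M5=0
seg 0: a=5, c=M0/2=0, d=(M1−M0)/(6·1)=63/500, b=Δ0−h0·(2M0+M1)/6=-1563/500
seg 1: a=2, c=M1/2=189/500, d=(M2−M1)/(6·3)=-193/4500, b=Δ1−h1·(2M1+M2)/6=-687/250
seg 2: a=-4, c=M2/2=-1/125, d=(M3−M2)/(6·1)=323/500, b=Δ2−h2·(2M2+M3)/6=-819/500
seg 3: a=-5, c=M3/2=193/100, d=(M4−M3)/(6·2)=-67/125, b=Δ3−h3·(2M3+M4)/6=71/250
seg 4: a=-1, c=M4/2=-643/500, d=(M5−M4)/(6·3)=643/4500, b=Δ4−h4·(2M4+M5)/6=393/250
t_q=6 → seg 3, τ=1; S=-5+71/250·τ+193/100·τ²+-67/125·τ³=-1661/500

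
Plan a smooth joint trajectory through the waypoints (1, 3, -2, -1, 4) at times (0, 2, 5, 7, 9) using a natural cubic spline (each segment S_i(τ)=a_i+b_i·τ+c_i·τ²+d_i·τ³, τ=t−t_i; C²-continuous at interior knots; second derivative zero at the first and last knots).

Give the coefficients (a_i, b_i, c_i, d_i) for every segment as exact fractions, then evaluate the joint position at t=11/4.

  seg 0: a=1 b=220/129 c=0 d=-91/516
  seg 1: a=3 b=-53/129 c=-91/86 d=55/258
  seg 2: a=-2 b=-259/258 c=37/43 d=-7/129
  seg 3: a=-1 b=461/258 c=23/43 d=-23/258
S(11/4) = 12035/5504

Δ: Δ0=1, Δ1=-5/3, Δ2=1/2, Δ3=5/2
row 1: diag=10, rhs=-16; c'=3/10, d'=-8/5
row 2: denom=10−3·3/10=91/10; d'=(13−3·-8/5)/(91/10)=178/91
row 3: denom=8−2·20/91=688/91; d'=(12−2·178/91)/(688/91)=46/43
back: M3=46/43
back: M2=178/91−20/91·46/43=74/43
back: M1=-8/5−3/10·74/43=-91/43
M: M0=0, M1=-91/43, M2=74/43, M3=46/43, M4=0
seg 0: a=1, c=M0/2=0, d=(M1−M0)/(6·2)=-91/516, b=Δ0−h0·(2M0+M1)/6=220/129
seg 1: a=3, c=M1/2=-91/86, d=(M2−M1)/(6·3)=55/258, b=Δ1−h1·(2M1+M2)/6=-53/129
seg 2: a=-2, c=M2/2=37/43, d=(M3−M2)/(6·2)=-7/129, b=Δ2−h2·(2M2+M3)/6=-259/258
seg 3: a=-1, c=M3/2=23/43, d=(M4−M3)/(6·2)=-23/258, b=Δ3−h3·(2M3+M4)/6=461/258
t_q=11/4 → seg 1, τ=3/4; S=3+-53/129·τ+-91/86·τ²+55/258·τ³=12035/5504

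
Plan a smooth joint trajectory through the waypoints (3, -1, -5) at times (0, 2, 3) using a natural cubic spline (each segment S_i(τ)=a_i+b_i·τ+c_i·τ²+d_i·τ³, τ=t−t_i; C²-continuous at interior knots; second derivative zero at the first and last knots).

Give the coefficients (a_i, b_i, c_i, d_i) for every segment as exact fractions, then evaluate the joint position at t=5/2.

  seg 0: a=3 b=-4/3 c=0 d=-1/6
  seg 1: a=-1 b=-10/3 c=-1 d=1/3
S(5/2) = -23/8

Δ: Δ0=-2, Δ1=-4
row 1: diag=6, rhs=-12; c'=1/6, d'=-2
back: M1=-2
M: M0=0, M1=-2, M2=0
seg 0: a=3, c=M0/2=0, d=(M1−M0)/(6·2)=-1/6, b=Δ0−h0·(2M0+M1)/6=-4/3
seg 1: a=-1, c=M1/2=-1, d=(M2−M1)/(6·1)=1/3, b=Δ1−h1·(2M1+M2)/6=-10/3
t_q=5/2 → seg 1, τ=1/2; S=-1+-10/3·τ+-1·τ²+1/3·τ³=-23/8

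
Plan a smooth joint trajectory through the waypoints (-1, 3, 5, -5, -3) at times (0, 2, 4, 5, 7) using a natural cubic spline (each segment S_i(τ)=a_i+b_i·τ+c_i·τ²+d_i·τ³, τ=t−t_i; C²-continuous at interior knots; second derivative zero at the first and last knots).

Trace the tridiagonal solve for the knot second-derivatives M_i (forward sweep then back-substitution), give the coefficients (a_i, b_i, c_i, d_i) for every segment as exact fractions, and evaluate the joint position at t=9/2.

  seg 0: a=-1 b=137/128 c=0 d=119/512
  seg 1: a=3 b=247/64 c=357/256 d=-723/512
  seg 2: a=5 b=-961/128 c=-453/64 d=587/128
  seg 3: a=-5 b=-253/32 c=855/128 d=-285/256
S(9/2) = 51/1024

Δ: Δ0=2, Δ1=1, Δ2=-10, Δ3=1
row 1: diag=8, rhs=-6; c'=1/4, d'=-3/4
row 2: denom=6−2·1/4=11/2; d'=(-66−2·-3/4)/(11/2)=-129/11
row 3: denom=6−1·2/11=64/11; d'=(66−1·-129/11)/(64/11)=855/64
back: M3=855/64
back: M2=-129/11−2/11·855/64=-453/32
back: M1=-3/4−1/4·-453/32=357/128
M: M0=0, M1=357/128, M2=-453/32, M3=855/64, M4=0
seg 0: a=-1, c=M0/2=0, d=(M1−M0)/(6·2)=119/512, b=Δ0−h0·(2M0+M1)/6=137/128
seg 1: a=3, c=M1/2=357/256, d=(M2−M1)/(6·2)=-723/512, b=Δ1−h1·(2M1+M2)/6=247/64
seg 2: a=5, c=M2/2=-453/64, d=(M3−M2)/(6·1)=587/128, b=Δ2−h2·(2M2+M3)/6=-961/128
seg 3: a=-5, c=M3/2=855/128, d=(M4−M3)/(6·2)=-285/256, b=Δ3−h3·(2M3+M4)/6=-253/32
t_q=9/2 → seg 2, τ=1/2; S=5+-961/128·τ+-453/64·τ²+587/128·τ³=51/1024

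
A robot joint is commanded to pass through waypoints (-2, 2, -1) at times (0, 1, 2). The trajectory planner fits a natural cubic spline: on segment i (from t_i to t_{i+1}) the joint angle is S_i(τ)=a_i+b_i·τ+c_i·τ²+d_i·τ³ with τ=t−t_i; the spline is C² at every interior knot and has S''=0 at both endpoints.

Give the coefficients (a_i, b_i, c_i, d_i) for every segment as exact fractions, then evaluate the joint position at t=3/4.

Δ: Δ0=4, Δ1=-3
row 1: diag=4, rhs=-42; c'=1/4, d'=-21/2
back: M1=-21/2
M: M0=0, M1=-21/2, M2=0
seg 0: a=-2, c=M0/2=0, d=(M1−M0)/(6·1)=-7/4, b=Δ0−h0·(2M0+M1)/6=23/4
seg 1: a=2, c=M1/2=-21/4, d=(M2−M1)/(6·1)=7/4, b=Δ1−h1·(2M1+M2)/6=1/2
t_q=3/4 → seg 0, τ=3/4; S=-2+23/4·τ+0·τ²+-7/4·τ³=403/256

  seg 0: a=-2 b=23/4 c=0 d=-7/4
  seg 1: a=2 b=1/2 c=-21/4 d=7/4
S(3/4) = 403/256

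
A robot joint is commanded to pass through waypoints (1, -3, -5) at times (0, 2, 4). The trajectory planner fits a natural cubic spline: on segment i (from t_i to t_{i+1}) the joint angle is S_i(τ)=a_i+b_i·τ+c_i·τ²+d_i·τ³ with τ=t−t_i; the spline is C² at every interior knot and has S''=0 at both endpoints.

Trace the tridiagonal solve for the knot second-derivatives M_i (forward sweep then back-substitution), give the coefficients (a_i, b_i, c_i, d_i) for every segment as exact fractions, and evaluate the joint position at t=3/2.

  seg 0: a=1 b=-9/4 c=0 d=1/16
  seg 1: a=-3 b=-3/2 c=3/8 d=-1/16
S(3/2) = -277/128

Δ: Δ0=-2, Δ1=-1
row 1: diag=8, rhs=6; c'=1/4, d'=3/4
back: M1=3/4
M: M0=0, M1=3/4, M2=0
seg 0: a=1, c=M0/2=0, d=(M1−M0)/(6·2)=1/16, b=Δ0−h0·(2M0+M1)/6=-9/4
seg 1: a=-3, c=M1/2=3/8, d=(M2−M1)/(6·2)=-1/16, b=Δ1−h1·(2M1+M2)/6=-3/2
t_q=3/2 → seg 0, τ=3/2; S=1+-9/4·τ+0·τ²+1/16·τ³=-277/128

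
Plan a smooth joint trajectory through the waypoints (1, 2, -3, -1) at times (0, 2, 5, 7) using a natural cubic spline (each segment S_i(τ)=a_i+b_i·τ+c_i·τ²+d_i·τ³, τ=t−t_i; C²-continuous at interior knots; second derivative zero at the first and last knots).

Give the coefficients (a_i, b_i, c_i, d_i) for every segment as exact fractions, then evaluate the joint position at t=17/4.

  seg 0: a=1 b=629/546 c=0 d=-89/546
  seg 1: a=2 b=-439/546 c=-89/91 d=29/126
  seg 2: a=-3 b=-125/273 c=199/182 d=-199/1092
S(17/4) = -24911/11648

Δ: Δ0=1/2, Δ1=-5/3, Δ2=1
row 1: diag=10, rhs=-13; c'=3/10, d'=-13/10
row 2: denom=10−3·3/10=91/10; d'=(16−3·-13/10)/(91/10)=199/91
back: M2=199/91
back: M1=-13/10−3/10·199/91=-178/91
M: M0=0, M1=-178/91, M2=199/91, M3=0
seg 0: a=1, c=M0/2=0, d=(M1−M0)/(6·2)=-89/546, b=Δ0−h0·(2M0+M1)/6=629/546
seg 1: a=2, c=M1/2=-89/91, d=(M2−M1)/(6·3)=29/126, b=Δ1−h1·(2M1+M2)/6=-439/546
seg 2: a=-3, c=M2/2=199/182, d=(M3−M2)/(6·2)=-199/1092, b=Δ2−h2·(2M2+M3)/6=-125/273
t_q=17/4 → seg 1, τ=9/4; S=2+-439/546·τ+-89/91·τ²+29/126·τ³=-24911/11648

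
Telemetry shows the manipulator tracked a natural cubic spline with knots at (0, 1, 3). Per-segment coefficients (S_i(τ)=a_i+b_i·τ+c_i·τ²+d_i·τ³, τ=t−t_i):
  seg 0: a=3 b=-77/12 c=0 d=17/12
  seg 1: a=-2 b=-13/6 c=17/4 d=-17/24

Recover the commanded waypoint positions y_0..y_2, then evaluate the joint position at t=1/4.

y_0=3 y_1=-2 y_2=5
S(1/4) = 363/256

y_0 = S_0(0) = a_0 = 3
y_1 = S_1(0) = a_1 = -2
y_2 = S_1(2) = 5
t_q=1/4 is in segment 0 (τ=1/4); S_0(τ)=363/256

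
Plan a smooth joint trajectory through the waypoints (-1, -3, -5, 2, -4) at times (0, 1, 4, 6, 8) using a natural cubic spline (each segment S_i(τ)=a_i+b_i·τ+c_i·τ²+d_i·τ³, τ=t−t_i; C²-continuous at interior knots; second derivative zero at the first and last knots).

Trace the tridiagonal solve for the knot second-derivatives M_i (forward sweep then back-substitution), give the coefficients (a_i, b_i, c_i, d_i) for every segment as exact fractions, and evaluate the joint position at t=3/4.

  seg 0: a=-1 b=-3103/1608 c=0 d=-113/1608
  seg 1: a=-3 b=-1721/804 c=-113/536 d=1129/4824
  seg 2: a=-5 b=4685/1608 c=127/67 d=-5153/6432
  seg 3: a=2 b=709/804 c=-3121/1072 d=3121/6432
S(3/4) = -84969/34304

Δ: Δ0=-2, Δ1=-2/3, Δ2=7/2, Δ3=-3
row 1: diag=8, rhs=8; c'=3/8, d'=1
row 2: denom=10−3·3/8=71/8; d'=(25−3·1)/(71/8)=176/71
row 3: denom=8−2·16/71=536/71; d'=(-39−2·176/71)/(536/71)=-3121/536
back: M3=-3121/536
back: M2=176/71−16/71·-3121/536=254/67
back: M1=1−3/8·254/67=-113/268
M: M0=0, M1=-113/268, M2=254/67, M3=-3121/536, M4=0
seg 0: a=-1, c=M0/2=0, d=(M1−M0)/(6·1)=-113/1608, b=Δ0−h0·(2M0+M1)/6=-3103/1608
seg 1: a=-3, c=M1/2=-113/536, d=(M2−M1)/(6·3)=1129/4824, b=Δ1−h1·(2M1+M2)/6=-1721/804
seg 2: a=-5, c=M2/2=127/67, d=(M3−M2)/(6·2)=-5153/6432, b=Δ2−h2·(2M2+M3)/6=4685/1608
seg 3: a=2, c=M3/2=-3121/1072, d=(M4−M3)/(6·2)=3121/6432, b=Δ3−h3·(2M3+M4)/6=709/804
t_q=3/4 → seg 0, τ=3/4; S=-1+-3103/1608·τ+0·τ²+-113/1608·τ³=-84969/34304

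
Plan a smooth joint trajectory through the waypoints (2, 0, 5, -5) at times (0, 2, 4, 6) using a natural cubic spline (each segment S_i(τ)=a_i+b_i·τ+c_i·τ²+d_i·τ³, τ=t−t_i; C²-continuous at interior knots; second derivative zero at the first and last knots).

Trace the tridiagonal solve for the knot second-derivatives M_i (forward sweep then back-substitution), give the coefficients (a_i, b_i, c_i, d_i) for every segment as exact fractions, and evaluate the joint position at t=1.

Δ: Δ0=-1, Δ1=5/2, Δ2=-5
row 1: diag=8, rhs=21; c'=1/4, d'=21/8
row 2: denom=8−2·1/4=15/2; d'=(-45−2·21/8)/(15/2)=-67/10
back: M2=-67/10
back: M1=21/8−1/4·-67/10=43/10
M: M0=0, M1=43/10, M2=-67/10, M3=0
seg 0: a=2, c=M0/2=0, d=(M1−M0)/(6·2)=43/120, b=Δ0−h0·(2M0+M1)/6=-73/30
seg 1: a=0, c=M1/2=43/20, d=(M2−M1)/(6·2)=-11/12, b=Δ1−h1·(2M1+M2)/6=28/15
seg 2: a=5, c=M2/2=-67/20, d=(M3−M2)/(6·2)=67/120, b=Δ2−h2·(2M2+M3)/6=-8/15
t_q=1 → seg 0, τ=1; S=2+-73/30·τ+0·τ²+43/120·τ³=-3/40

  seg 0: a=2 b=-73/30 c=0 d=43/120
  seg 1: a=0 b=28/15 c=43/20 d=-11/12
  seg 2: a=5 b=-8/15 c=-67/20 d=67/120
S(1) = -3/40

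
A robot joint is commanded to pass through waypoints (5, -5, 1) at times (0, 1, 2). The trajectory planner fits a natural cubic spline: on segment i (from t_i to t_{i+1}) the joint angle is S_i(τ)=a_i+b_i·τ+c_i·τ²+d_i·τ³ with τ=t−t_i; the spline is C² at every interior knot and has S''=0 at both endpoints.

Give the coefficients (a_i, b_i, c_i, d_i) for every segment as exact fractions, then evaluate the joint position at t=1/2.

Δ: Δ0=-10, Δ1=6
row 1: diag=4, rhs=96; c'=1/4, d'=24
back: M1=24
M: M0=0, M1=24, M2=0
seg 0: a=5, c=M0/2=0, d=(M1−M0)/(6·1)=4, b=Δ0−h0·(2M0+M1)/6=-14
seg 1: a=-5, c=M1/2=12, d=(M2−M1)/(6·1)=-4, b=Δ1−h1·(2M1+M2)/6=-2
t_q=1/2 → seg 0, τ=1/2; S=5+-14·τ+0·τ²+4·τ³=-3/2

  seg 0: a=5 b=-14 c=0 d=4
  seg 1: a=-5 b=-2 c=12 d=-4
S(1/2) = -3/2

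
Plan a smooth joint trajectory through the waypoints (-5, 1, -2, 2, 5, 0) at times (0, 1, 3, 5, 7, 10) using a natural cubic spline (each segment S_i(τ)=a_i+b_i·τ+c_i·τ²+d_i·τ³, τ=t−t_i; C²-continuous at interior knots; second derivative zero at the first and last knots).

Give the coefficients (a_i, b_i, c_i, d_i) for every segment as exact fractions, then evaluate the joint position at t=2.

  seg 0: a=-5 b=8779/1164 c=0 d=-1795/1164
  seg 1: a=1 b=1697/582 c=-1795/388 d=2815/2328
  seg 2: a=-2 b=-314/291 c=255/97 d=-317/582
  seg 3: a=2 b=844/291 c=-62/97 d=-71/2328
  seg 4: a=5 b=-13/582 c=-319/388 d=319/3492
S(2) = 387/776

Δ: Δ0=6, Δ1=-3/2, Δ2=2, Δ3=3/2, Δ4=-5/3
row 1: diag=6, rhs=-45; c'=1/3, d'=-15/2
row 2: denom=8−2·1/3=22/3; d'=(21−2·-15/2)/(22/3)=54/11
row 3: denom=8−2·3/11=82/11; d'=(-3−2·54/11)/(82/11)=-141/82
row 4: denom=10−2·11/41=388/41; d'=(-19−2·-141/82)/(388/41)=-319/194
back: M4=-319/194
back: M3=-141/82−11/41·-319/194=-124/97
back: M2=54/11−3/11·-124/97=510/97
back: M1=-15/2−1/3·510/97=-1795/194
M: M0=0, M1=-1795/194, M2=510/97, M3=-124/97, M4=-319/194, M5=0
seg 0: a=-5, c=M0/2=0, d=(M1−M0)/(6·1)=-1795/1164, b=Δ0−h0·(2M0+M1)/6=8779/1164
seg 1: a=1, c=M1/2=-1795/388, d=(M2−M1)/(6·2)=2815/2328, b=Δ1−h1·(2M1+M2)/6=1697/582
seg 2: a=-2, c=M2/2=255/97, d=(M3−M2)/(6·2)=-317/582, b=Δ2−h2·(2M2+M3)/6=-314/291
seg 3: a=2, c=M3/2=-62/97, d=(M4−M3)/(6·2)=-71/2328, b=Δ3−h3·(2M3+M4)/6=844/291
seg 4: a=5, c=M4/2=-319/388, d=(M5−M4)/(6·3)=319/3492, b=Δ4−h4·(2M4+M5)/6=-13/582
t_q=2 → seg 1, τ=1; S=1+1697/582·τ+-1795/388·τ²+2815/2328·τ³=387/776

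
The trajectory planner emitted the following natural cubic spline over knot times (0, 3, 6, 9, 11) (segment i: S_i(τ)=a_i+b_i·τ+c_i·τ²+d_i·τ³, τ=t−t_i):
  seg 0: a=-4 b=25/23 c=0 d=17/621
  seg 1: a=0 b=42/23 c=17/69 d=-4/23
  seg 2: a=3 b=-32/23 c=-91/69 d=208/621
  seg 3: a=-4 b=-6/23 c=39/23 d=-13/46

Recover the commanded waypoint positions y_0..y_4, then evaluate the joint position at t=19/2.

y_0 = S_0(0) = a_0 = -4
y_1 = S_1(0) = a_1 = 0
y_2 = S_2(0) = a_2 = 3
y_3 = S_3(0) = a_3 = -4
y_4 = S_3(2) = 0
t_q=19/2 is in segment 3 (τ=1/2); S_3(τ)=-1377/368

y_0=-4 y_1=0 y_2=3 y_3=-4 y_4=0
S(19/2) = -1377/368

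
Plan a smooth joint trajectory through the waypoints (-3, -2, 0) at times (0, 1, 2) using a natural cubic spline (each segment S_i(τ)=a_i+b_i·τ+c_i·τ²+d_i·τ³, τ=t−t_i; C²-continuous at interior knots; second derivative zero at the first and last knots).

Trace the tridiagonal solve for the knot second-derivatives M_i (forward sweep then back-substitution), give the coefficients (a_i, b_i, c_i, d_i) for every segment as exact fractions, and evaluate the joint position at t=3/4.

Δ: Δ0=1, Δ1=2
row 1: diag=4, rhs=6; c'=1/4, d'=3/2
back: M1=3/2
M: M0=0, M1=3/2, M2=0
seg 0: a=-3, c=M0/2=0, d=(M1−M0)/(6·1)=1/4, b=Δ0−h0·(2M0+M1)/6=3/4
seg 1: a=-2, c=M1/2=3/4, d=(M2−M1)/(6·1)=-1/4, b=Δ1−h1·(2M1+M2)/6=3/2
t_q=3/4 → seg 0, τ=3/4; S=-3+3/4·τ+0·τ²+1/4·τ³=-597/256

  seg 0: a=-3 b=3/4 c=0 d=1/4
  seg 1: a=-2 b=3/2 c=3/4 d=-1/4
S(3/4) = -597/256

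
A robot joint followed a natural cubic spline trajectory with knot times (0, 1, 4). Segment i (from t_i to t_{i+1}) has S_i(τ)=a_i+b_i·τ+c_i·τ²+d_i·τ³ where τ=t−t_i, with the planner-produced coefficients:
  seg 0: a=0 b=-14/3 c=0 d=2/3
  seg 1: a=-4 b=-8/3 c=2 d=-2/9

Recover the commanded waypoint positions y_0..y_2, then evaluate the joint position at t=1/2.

y_0=0 y_1=-4 y_2=0
S(1/2) = -9/4

y_0 = S_0(0) = a_0 = 0
y_1 = S_1(0) = a_1 = -4
y_2 = S_1(3) = 0
t_q=1/2 is in segment 0 (τ=1/2); S_0(τ)=-9/4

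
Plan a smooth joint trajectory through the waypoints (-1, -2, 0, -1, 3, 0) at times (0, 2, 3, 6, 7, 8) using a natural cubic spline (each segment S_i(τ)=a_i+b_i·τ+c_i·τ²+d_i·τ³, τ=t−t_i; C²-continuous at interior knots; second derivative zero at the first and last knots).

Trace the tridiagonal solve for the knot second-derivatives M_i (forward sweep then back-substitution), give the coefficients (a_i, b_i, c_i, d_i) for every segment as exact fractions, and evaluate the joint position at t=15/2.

  seg 0: a=-1 b=-11827/7446 c=0 d=1013/3723
  seg 1: a=-2 b=12485/7446 c=2026/1241 d=-9749/7446
  seg 2: a=0 b=3775/3723 c=-5697/2482 d=13747/22338
  seg 3: a=-1 b=28727/7446 c=4025/1241 d=-23093/7446
  seg 4: a=3 b=3874/3723 c=-15043/2482 d=15043/7446
S(15/2) = 44827/19856

Δ: Δ0=-1/2, Δ1=2, Δ2=-1/3, Δ3=4, Δ4=-3
row 1: diag=6, rhs=15; c'=1/6, d'=5/2
row 2: denom=8−1·1/6=47/6; d'=(-14−1·5/2)/(47/6)=-99/47
row 3: denom=8−3·18/47=322/47; d'=(26−3·-99/47)/(322/47)=217/46
row 4: denom=4−1·47/322=1241/322; d'=(-42−1·217/46)/(1241/322)=-15043/1241
back: M4=-15043/1241
back: M3=217/46−47/322·-15043/1241=8050/1241
back: M2=-99/47−18/47·8050/1241=-5697/1241
back: M1=5/2−1/6·-5697/1241=4052/1241
M: M0=0, M1=4052/1241, M2=-5697/1241, M3=8050/1241, M4=-15043/1241, M5=0
seg 0: a=-1, c=M0/2=0, d=(M1−M0)/(6·2)=1013/3723, b=Δ0−h0·(2M0+M1)/6=-11827/7446
seg 1: a=-2, c=M1/2=2026/1241, d=(M2−M1)/(6·1)=-9749/7446, b=Δ1−h1·(2M1+M2)/6=12485/7446
seg 2: a=0, c=M2/2=-5697/2482, d=(M3−M2)/(6·3)=13747/22338, b=Δ2−h2·(2M2+M3)/6=3775/3723
seg 3: a=-1, c=M3/2=4025/1241, d=(M4−M3)/(6·1)=-23093/7446, b=Δ3−h3·(2M3+M4)/6=28727/7446
seg 4: a=3, c=M4/2=-15043/2482, d=(M5−M4)/(6·1)=15043/7446, b=Δ4−h4·(2M4+M5)/6=3874/3723
t_q=15/2 → seg 4, τ=1/2; S=3+3874/3723·τ+-15043/2482·τ²+15043/7446·τ³=44827/19856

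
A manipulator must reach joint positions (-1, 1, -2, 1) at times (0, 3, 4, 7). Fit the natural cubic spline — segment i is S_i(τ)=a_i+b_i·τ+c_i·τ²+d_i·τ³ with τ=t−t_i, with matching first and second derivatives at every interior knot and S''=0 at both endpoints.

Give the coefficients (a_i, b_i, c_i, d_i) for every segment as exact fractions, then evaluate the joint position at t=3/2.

Δ: Δ0=2/3, Δ1=-3, Δ2=1
row 1: diag=8, rhs=-22; c'=1/8, d'=-11/4
row 2: denom=8−1·1/8=63/8; d'=(24−1·-11/4)/(63/8)=214/63
back: M2=214/63
back: M1=-11/4−1/8·214/63=-200/63
M: M0=0, M1=-200/63, M2=214/63, M3=0
seg 0: a=-1, c=M0/2=0, d=(M1−M0)/(6·3)=-100/567, b=Δ0−h0·(2M0+M1)/6=142/63
seg 1: a=1, c=M1/2=-100/63, d=(M2−M1)/(6·1)=23/21, b=Δ1−h1·(2M1+M2)/6=-158/63
seg 2: a=-2, c=M2/2=107/63, d=(M3−M2)/(6·3)=-107/567, b=Δ2−h2·(2M2+M3)/6=-151/63
t_q=3/2 → seg 0, τ=3/2; S=-1+142/63·τ+0·τ²+-100/567·τ³=25/14

  seg 0: a=-1 b=142/63 c=0 d=-100/567
  seg 1: a=1 b=-158/63 c=-100/63 d=23/21
  seg 2: a=-2 b=-151/63 c=107/63 d=-107/567
S(3/2) = 25/14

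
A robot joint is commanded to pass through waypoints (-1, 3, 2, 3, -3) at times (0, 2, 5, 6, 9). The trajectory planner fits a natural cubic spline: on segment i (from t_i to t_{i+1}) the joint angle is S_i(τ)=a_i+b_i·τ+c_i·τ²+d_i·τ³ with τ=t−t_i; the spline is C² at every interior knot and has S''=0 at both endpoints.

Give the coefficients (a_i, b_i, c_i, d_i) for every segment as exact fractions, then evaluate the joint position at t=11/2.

Δ: Δ0=2, Δ1=-1/3, Δ2=1, Δ3=-2
row 1: diag=10, rhs=-14; c'=3/10, d'=-7/5
row 2: denom=8−3·3/10=71/10; d'=(8−3·-7/5)/(71/10)=122/71
row 3: denom=8−1·10/71=558/71; d'=(-18−1·122/71)/(558/71)=-700/279
back: M3=-700/279
back: M2=122/71−10/71·-700/279=578/279
back: M1=-7/5−3/10·578/279=-188/93
M: M0=0, M1=-188/93, M2=578/279, M3=-700/279, M4=0
seg 0: a=-1, c=M0/2=0, d=(M1−M0)/(6·2)=-47/279, b=Δ0−h0·(2M0+M1)/6=746/279
seg 1: a=3, c=M1/2=-94/93, d=(M2−M1)/(6·3)=571/2511, b=Δ1−h1·(2M1+M2)/6=182/279
seg 2: a=2, c=M2/2=289/279, d=(M3−M2)/(6·1)=-71/93, b=Δ2−h2·(2M2+M3)/6=203/279
seg 3: a=3, c=M3/2=-350/279, d=(M4−M3)/(6·3)=350/2511, b=Δ3−h3·(2M3+M4)/6=142/279
t_q=11/2 → seg 2, τ=1/2; S=2+203/279·τ+289/279·τ²+-71/93·τ³=5641/2232

  seg 0: a=-1 b=746/279 c=0 d=-47/279
  seg 1: a=3 b=182/279 c=-94/93 d=571/2511
  seg 2: a=2 b=203/279 c=289/279 d=-71/93
  seg 3: a=3 b=142/279 c=-350/279 d=350/2511
S(11/2) = 5641/2232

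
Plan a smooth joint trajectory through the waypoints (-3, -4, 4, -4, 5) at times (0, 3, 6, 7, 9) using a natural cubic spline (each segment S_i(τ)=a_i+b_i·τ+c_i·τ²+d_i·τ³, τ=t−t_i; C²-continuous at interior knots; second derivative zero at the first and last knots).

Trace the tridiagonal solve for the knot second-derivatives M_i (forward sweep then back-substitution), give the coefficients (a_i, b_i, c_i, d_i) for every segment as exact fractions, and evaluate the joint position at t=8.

Δ: Δ0=-1/3, Δ1=8/3, Δ2=-8, Δ3=9/2
row 1: diag=12, rhs=18; c'=1/4, d'=3/2
row 2: denom=8−3·1/4=29/4; d'=(-64−3·3/2)/(29/4)=-274/29
row 3: denom=6−1·4/29=170/29; d'=(75−1·-274/29)/(170/29)=2449/170
back: M3=2449/170
back: M2=-274/29−4/29·2449/170=-972/85
back: M1=3/2−1/4·-972/85=741/170
M: M0=0, M1=741/170, M2=-972/85, M3=2449/170, M4=0
seg 0: a=-3, c=M0/2=0, d=(M1−M0)/(6·3)=247/1020, b=Δ0−h0·(2M0+M1)/6=-2563/1020
seg 1: a=-4, c=M1/2=741/340, d=(M2−M1)/(6·3)=-179/204, b=Δ1−h1·(2M1+M2)/6=2053/510
seg 2: a=4, c=M2/2=-486/85, d=(M3−M2)/(6·1)=4393/1020, b=Δ2−h2·(2M2+M3)/6=-6721/1020
seg 3: a=-4, c=M3/2=2449/340, d=(M4−M3)/(6·2)=-2449/2040, b=Δ3−h3·(2M3+M4)/6=-2603/510
t_q=8 → seg 3, τ=1; S=-4+-2603/510·τ+2449/340·τ²+-2449/2040·τ³=-2109/680

  seg 0: a=-3 b=-2563/1020 c=0 d=247/1020
  seg 1: a=-4 b=2053/510 c=741/340 d=-179/204
  seg 2: a=4 b=-6721/1020 c=-486/85 d=4393/1020
  seg 3: a=-4 b=-2603/510 c=2449/340 d=-2449/2040
S(8) = -2109/680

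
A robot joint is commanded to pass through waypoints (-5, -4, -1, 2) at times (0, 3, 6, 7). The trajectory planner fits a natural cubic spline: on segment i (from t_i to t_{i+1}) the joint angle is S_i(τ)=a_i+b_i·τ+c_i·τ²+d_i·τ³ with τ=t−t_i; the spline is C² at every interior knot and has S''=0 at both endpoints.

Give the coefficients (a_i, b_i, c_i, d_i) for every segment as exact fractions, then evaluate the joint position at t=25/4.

  seg 0: a=-5 b=31/87 c=0 d=-2/783
  seg 1: a=-4 b=25/87 c=-2/87 d=68/783
  seg 2: a=-1 b=217/87 c=22/29 d=-22/87
S(25/4) = -309/928

Δ: Δ0=1/3, Δ1=1, Δ2=3
row 1: diag=12, rhs=4; c'=1/4, d'=1/3
row 2: denom=8−3·1/4=29/4; d'=(12−3·1/3)/(29/4)=44/29
back: M2=44/29
back: M1=1/3−1/4·44/29=-4/87
M: M0=0, M1=-4/87, M2=44/29, M3=0
seg 0: a=-5, c=M0/2=0, d=(M1−M0)/(6·3)=-2/783, b=Δ0−h0·(2M0+M1)/6=31/87
seg 1: a=-4, c=M1/2=-2/87, d=(M2−M1)/(6·3)=68/783, b=Δ1−h1·(2M1+M2)/6=25/87
seg 2: a=-1, c=M2/2=22/29, d=(M3−M2)/(6·1)=-22/87, b=Δ2−h2·(2M2+M3)/6=217/87
t_q=25/4 → seg 2, τ=1/4; S=-1+217/87·τ+22/29·τ²+-22/87·τ³=-309/928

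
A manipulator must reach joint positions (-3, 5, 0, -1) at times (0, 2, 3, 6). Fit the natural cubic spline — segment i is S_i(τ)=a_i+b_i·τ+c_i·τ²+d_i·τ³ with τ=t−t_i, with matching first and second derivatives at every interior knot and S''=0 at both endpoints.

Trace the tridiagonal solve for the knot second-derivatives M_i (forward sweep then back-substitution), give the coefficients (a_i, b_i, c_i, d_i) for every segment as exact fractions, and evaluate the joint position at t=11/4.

  seg 0: a=-3 b=1024/141 c=0 d=-115/141
  seg 1: a=5 b=-356/141 c=-230/47 d=341/141
  seg 2: a=0 b=-713/141 c=111/47 d=-37/141
S(11/4) = 4133/3008

Δ: Δ0=4, Δ1=-5, Δ2=-1/3
row 1: diag=6, rhs=-54; c'=1/6, d'=-9
row 2: denom=8−1·1/6=47/6; d'=(28−1·-9)/(47/6)=222/47
back: M2=222/47
back: M1=-9−1/6·222/47=-460/47
M: M0=0, M1=-460/47, M2=222/47, M3=0
seg 0: a=-3, c=M0/2=0, d=(M1−M0)/(6·2)=-115/141, b=Δ0−h0·(2M0+M1)/6=1024/141
seg 1: a=5, c=M1/2=-230/47, d=(M2−M1)/(6·1)=341/141, b=Δ1−h1·(2M1+M2)/6=-356/141
seg 2: a=0, c=M2/2=111/47, d=(M3−M2)/(6·3)=-37/141, b=Δ2−h2·(2M2+M3)/6=-713/141
t_q=11/4 → seg 1, τ=3/4; S=5+-356/141·τ+-230/47·τ²+341/141·τ³=4133/3008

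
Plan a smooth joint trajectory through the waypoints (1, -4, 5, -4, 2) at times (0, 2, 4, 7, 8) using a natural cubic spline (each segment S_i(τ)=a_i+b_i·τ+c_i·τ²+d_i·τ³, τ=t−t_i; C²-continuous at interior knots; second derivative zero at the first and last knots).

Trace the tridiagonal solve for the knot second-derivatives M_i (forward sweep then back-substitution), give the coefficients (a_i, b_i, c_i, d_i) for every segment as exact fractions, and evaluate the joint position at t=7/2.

  seg 0: a=1 b=-1341/268 c=0 d=671/1072
  seg 1: a=-4 b=168/67 c=2013/536 d=-1479/1072
  seg 2: a=5 b=261/268 c=-303/67 d=857/804
  seg 3: a=-4 b=351/134 c=1359/268 d=-453/268
S(7/2) = 30487/8576

Δ: Δ0=-5/2, Δ1=9/2, Δ2=-3, Δ3=6
row 1: diag=8, rhs=42; c'=1/4, d'=21/4
row 2: denom=10−2·1/4=19/2; d'=(-45−2·21/4)/(19/2)=-111/19
row 3: denom=8−3·6/19=134/19; d'=(54−3·-111/19)/(134/19)=1359/134
back: M3=1359/134
back: M2=-111/19−6/19·1359/134=-606/67
back: M1=21/4−1/4·-606/67=2013/268
M: M0=0, M1=2013/268, M2=-606/67, M3=1359/134, M4=0
seg 0: a=1, c=M0/2=0, d=(M1−M0)/(6·2)=671/1072, b=Δ0−h0·(2M0+M1)/6=-1341/268
seg 1: a=-4, c=M1/2=2013/536, d=(M2−M1)/(6·2)=-1479/1072, b=Δ1−h1·(2M1+M2)/6=168/67
seg 2: a=5, c=M2/2=-303/67, d=(M3−M2)/(6·3)=857/804, b=Δ2−h2·(2M2+M3)/6=261/268
seg 3: a=-4, c=M3/2=1359/268, d=(M4−M3)/(6·1)=-453/268, b=Δ3−h3·(2M3+M4)/6=351/134
t_q=7/2 → seg 1, τ=3/2; S=-4+168/67·τ+2013/536·τ²+-1479/1072·τ³=30487/8576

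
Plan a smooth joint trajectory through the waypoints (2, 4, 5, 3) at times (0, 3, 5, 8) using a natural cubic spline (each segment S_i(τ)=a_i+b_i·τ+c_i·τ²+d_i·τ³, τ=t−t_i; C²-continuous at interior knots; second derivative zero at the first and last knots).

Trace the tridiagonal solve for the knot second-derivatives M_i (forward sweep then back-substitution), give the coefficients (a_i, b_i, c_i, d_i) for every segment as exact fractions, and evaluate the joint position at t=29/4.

Δ: Δ0=2/3, Δ1=1/2, Δ2=-2/3
row 1: diag=10, rhs=-1; c'=1/5, d'=-1/10
row 2: denom=10−2·1/5=48/5; d'=(-7−2·-1/10)/(48/5)=-17/24
back: M2=-17/24
back: M1=-1/10−1/5·-17/24=1/24
M: M0=0, M1=1/24, M2=-17/24, M3=0
seg 0: a=2, c=M0/2=0, d=(M1−M0)/(6·3)=1/432, b=Δ0−h0·(2M0+M1)/6=31/48
seg 1: a=4, c=M1/2=1/48, d=(M2−M1)/(6·2)=-1/16, b=Δ1−h1·(2M1+M2)/6=17/24
seg 2: a=5, c=M2/2=-17/48, d=(M3−M2)/(6·3)=17/432, b=Δ2−h2·(2M2+M3)/6=1/24
t_q=29/4 → seg 2, τ=9/4; S=5+1/24·τ+-17/48·τ²+17/432·τ³=3839/1024

  seg 0: a=2 b=31/48 c=0 d=1/432
  seg 1: a=4 b=17/24 c=1/48 d=-1/16
  seg 2: a=5 b=1/24 c=-17/48 d=17/432
S(29/4) = 3839/1024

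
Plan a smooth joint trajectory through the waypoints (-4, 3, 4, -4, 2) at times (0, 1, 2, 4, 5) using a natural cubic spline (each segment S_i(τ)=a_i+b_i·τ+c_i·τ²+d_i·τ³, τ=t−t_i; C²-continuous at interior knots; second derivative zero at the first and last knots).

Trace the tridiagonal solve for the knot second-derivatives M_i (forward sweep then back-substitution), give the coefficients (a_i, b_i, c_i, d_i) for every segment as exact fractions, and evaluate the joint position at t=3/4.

Δ: Δ0=7, Δ1=1, Δ2=-4, Δ3=6
row 1: diag=4, rhs=-36; c'=1/4, d'=-9
row 2: denom=6−1·1/4=23/4; d'=(-30−1·-9)/(23/4)=-84/23
row 3: denom=6−2·8/23=122/23; d'=(60−2·-84/23)/(122/23)=774/61
back: M3=774/61
back: M2=-84/23−8/23·774/61=-492/61
back: M1=-9−1/4·-492/61=-426/61
M: M0=0, M1=-426/61, M2=-492/61, M3=774/61, M4=0
seg 0: a=-4, c=M0/2=0, d=(M1−M0)/(6·1)=-71/61, b=Δ0−h0·(2M0+M1)/6=498/61
seg 1: a=3, c=M1/2=-213/61, d=(M2−M1)/(6·1)=-11/61, b=Δ1−h1·(2M1+M2)/6=285/61
seg 2: a=4, c=M2/2=-246/61, d=(M3−M2)/(6·2)=211/122, b=Δ2−h2·(2M2+M3)/6=-174/61
seg 3: a=-4, c=M3/2=387/61, d=(M4−M3)/(6·1)=-129/61, b=Δ3−h3·(2M3+M4)/6=108/61
t_q=3/4 → seg 0, τ=3/4; S=-4+498/61·τ+0·τ²+-71/61·τ³=6371/3904

  seg 0: a=-4 b=498/61 c=0 d=-71/61
  seg 1: a=3 b=285/61 c=-213/61 d=-11/61
  seg 2: a=4 b=-174/61 c=-246/61 d=211/122
  seg 3: a=-4 b=108/61 c=387/61 d=-129/61
S(3/4) = 6371/3904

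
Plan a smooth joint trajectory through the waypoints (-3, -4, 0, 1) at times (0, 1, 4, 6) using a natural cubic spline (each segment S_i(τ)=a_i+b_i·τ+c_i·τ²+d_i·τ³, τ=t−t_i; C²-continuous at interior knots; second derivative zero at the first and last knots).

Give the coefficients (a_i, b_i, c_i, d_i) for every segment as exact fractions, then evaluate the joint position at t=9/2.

  seg 0: a=-3 b=-581/426 c=0 d=155/426
  seg 1: a=-4 b=-58/213 c=155/142 d=-79/426
  seg 2: a=0 b=541/426 c=-41/71 d=41/426
S(9/2) = 571/1136

Δ: Δ0=-1, Δ1=4/3, Δ2=1/2
row 1: diag=8, rhs=14; c'=3/8, d'=7/4
row 2: denom=10−3·3/8=71/8; d'=(-5−3·7/4)/(71/8)=-82/71
back: M2=-82/71
back: M1=7/4−3/8·-82/71=155/71
M: M0=0, M1=155/71, M2=-82/71, M3=0
seg 0: a=-3, c=M0/2=0, d=(M1−M0)/(6·1)=155/426, b=Δ0−h0·(2M0+M1)/6=-581/426
seg 1: a=-4, c=M1/2=155/142, d=(M2−M1)/(6·3)=-79/426, b=Δ1−h1·(2M1+M2)/6=-58/213
seg 2: a=0, c=M2/2=-41/71, d=(M3−M2)/(6·2)=41/426, b=Δ2−h2·(2M2+M3)/6=541/426
t_q=9/2 → seg 2, τ=1/2; S=0+541/426·τ+-41/71·τ²+41/426·τ³=571/1136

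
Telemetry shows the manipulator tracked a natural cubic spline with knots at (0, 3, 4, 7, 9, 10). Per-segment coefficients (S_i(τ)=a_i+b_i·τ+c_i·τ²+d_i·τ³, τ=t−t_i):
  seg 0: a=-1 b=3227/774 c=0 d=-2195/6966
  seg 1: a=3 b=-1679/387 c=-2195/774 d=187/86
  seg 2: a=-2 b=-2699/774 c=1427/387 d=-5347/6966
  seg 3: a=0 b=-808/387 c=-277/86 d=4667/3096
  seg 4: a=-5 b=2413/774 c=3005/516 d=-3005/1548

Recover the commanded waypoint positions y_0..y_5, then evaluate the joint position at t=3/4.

y_0 = S_0(0) = a_0 = -1
y_1 = S_1(0) = a_1 = 3
y_2 = S_2(0) = a_2 = -2
y_3 = S_3(0) = a_3 = 0
y_4 = S_4(0) = a_4 = -5
y_5 = S_4(1) = 2
t_q=3/4 is in segment 0 (τ=3/4); S_0(τ)=10975/5504

y_0=-1 y_1=3 y_2=-2 y_3=0 y_4=-5 y_5=2
S(3/4) = 10975/5504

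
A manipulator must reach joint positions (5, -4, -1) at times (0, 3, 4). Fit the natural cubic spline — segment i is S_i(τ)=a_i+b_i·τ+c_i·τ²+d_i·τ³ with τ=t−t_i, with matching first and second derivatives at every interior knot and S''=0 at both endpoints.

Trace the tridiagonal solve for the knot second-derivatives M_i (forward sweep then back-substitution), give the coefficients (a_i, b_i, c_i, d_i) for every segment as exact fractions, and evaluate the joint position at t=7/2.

  seg 0: a=5 b=-21/4 c=0 d=1/4
  seg 1: a=-4 b=3/2 c=9/4 d=-3/4
S(7/2) = -89/32

Δ: Δ0=-3, Δ1=3
row 1: diag=8, rhs=36; c'=1/8, d'=9/2
back: M1=9/2
M: M0=0, M1=9/2, M2=0
seg 0: a=5, c=M0/2=0, d=(M1−M0)/(6·3)=1/4, b=Δ0−h0·(2M0+M1)/6=-21/4
seg 1: a=-4, c=M1/2=9/4, d=(M2−M1)/(6·1)=-3/4, b=Δ1−h1·(2M1+M2)/6=3/2
t_q=7/2 → seg 1, τ=1/2; S=-4+3/2·τ+9/4·τ²+-3/4·τ³=-89/32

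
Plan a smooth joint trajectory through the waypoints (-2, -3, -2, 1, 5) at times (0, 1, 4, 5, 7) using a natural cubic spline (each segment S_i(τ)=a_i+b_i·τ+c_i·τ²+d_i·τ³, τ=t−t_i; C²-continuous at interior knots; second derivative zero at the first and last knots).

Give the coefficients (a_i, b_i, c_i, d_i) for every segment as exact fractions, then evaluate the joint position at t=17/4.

  seg 0: a=-2 b=-143/138 c=0 d=5/138
  seg 1: a=-3 b=-64/69 c=5/46 d=43/414
  seg 2: a=-2 b=349/138 c=24/23 d=-79/138
  seg 3: a=1 b=200/69 c=-31/46 d=31/276
S(17/4) = -3861/2944

Δ: Δ0=-1, Δ1=1/3, Δ2=3, Δ3=2
row 1: diag=8, rhs=8; c'=3/8, d'=1
row 2: denom=8−3·3/8=55/8; d'=(16−3·1)/(55/8)=104/55
row 3: denom=6−1·8/55=322/55; d'=(-6−1·104/55)/(322/55)=-31/23
back: M3=-31/23
back: M2=104/55−8/55·-31/23=48/23
back: M1=1−3/8·48/23=5/23
M: M0=0, M1=5/23, M2=48/23, M3=-31/23, M4=0
seg 0: a=-2, c=M0/2=0, d=(M1−M0)/(6·1)=5/138, b=Δ0−h0·(2M0+M1)/6=-143/138
seg 1: a=-3, c=M1/2=5/46, d=(M2−M1)/(6·3)=43/414, b=Δ1−h1·(2M1+M2)/6=-64/69
seg 2: a=-2, c=M2/2=24/23, d=(M3−M2)/(6·1)=-79/138, b=Δ2−h2·(2M2+M3)/6=349/138
seg 3: a=1, c=M3/2=-31/46, d=(M4−M3)/(6·2)=31/276, b=Δ3−h3·(2M3+M4)/6=200/69
t_q=17/4 → seg 2, τ=1/4; S=-2+349/138·τ+24/23·τ²+-79/138·τ³=-3861/2944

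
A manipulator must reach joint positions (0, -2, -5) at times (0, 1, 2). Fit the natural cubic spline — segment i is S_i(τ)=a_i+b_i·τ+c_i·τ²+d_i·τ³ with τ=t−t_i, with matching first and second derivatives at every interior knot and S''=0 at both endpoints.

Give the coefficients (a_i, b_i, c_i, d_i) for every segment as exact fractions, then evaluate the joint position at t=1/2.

Δ: Δ0=-2, Δ1=-3
row 1: diag=4, rhs=-6; c'=1/4, d'=-3/2
back: M1=-3/2
M: M0=0, M1=-3/2, M2=0
seg 0: a=0, c=M0/2=0, d=(M1−M0)/(6·1)=-1/4, b=Δ0−h0·(2M0+M1)/6=-7/4
seg 1: a=-2, c=M1/2=-3/4, d=(M2−M1)/(6·1)=1/4, b=Δ1−h1·(2M1+M2)/6=-5/2
t_q=1/2 → seg 0, τ=1/2; S=0+-7/4·τ+0·τ²+-1/4·τ³=-29/32

  seg 0: a=0 b=-7/4 c=0 d=-1/4
  seg 1: a=-2 b=-5/2 c=-3/4 d=1/4
S(1/2) = -29/32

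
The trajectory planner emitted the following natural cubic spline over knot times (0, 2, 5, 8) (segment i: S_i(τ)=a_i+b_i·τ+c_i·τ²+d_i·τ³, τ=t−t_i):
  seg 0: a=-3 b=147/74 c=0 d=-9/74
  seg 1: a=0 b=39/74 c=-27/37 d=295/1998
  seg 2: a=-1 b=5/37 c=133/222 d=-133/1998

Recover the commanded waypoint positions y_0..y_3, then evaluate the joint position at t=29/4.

y_0=-3 y_1=0 y_2=-1 y_3=3
S(29/4) = 7477/4736

y_0 = S_0(0) = a_0 = -3
y_1 = S_1(0) = a_1 = 0
y_2 = S_2(0) = a_2 = -1
y_3 = S_2(3) = 3
t_q=29/4 is in segment 2 (τ=9/4); S_2(τ)=7477/4736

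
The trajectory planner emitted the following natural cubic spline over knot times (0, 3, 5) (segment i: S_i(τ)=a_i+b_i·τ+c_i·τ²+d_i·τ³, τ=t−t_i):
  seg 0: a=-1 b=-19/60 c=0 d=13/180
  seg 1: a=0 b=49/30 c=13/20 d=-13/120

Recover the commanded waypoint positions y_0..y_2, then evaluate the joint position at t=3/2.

y_0 = S_0(0) = a_0 = -1
y_1 = S_1(0) = a_1 = 0
y_2 = S_1(2) = 5
t_q=3/2 is in segment 0 (τ=3/2); S_0(τ)=-197/160

y_0=-1 y_1=0 y_2=5
S(3/2) = -197/160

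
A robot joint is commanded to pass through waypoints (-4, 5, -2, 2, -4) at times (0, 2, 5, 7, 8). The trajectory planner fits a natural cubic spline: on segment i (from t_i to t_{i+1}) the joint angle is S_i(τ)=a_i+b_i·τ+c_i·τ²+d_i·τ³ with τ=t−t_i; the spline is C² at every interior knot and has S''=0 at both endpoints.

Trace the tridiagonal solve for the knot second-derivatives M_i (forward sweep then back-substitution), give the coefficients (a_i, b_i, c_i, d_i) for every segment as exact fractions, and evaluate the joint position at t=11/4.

Δ: Δ0=9/2, Δ1=-7/3, Δ2=2, Δ3=-6
row 1: diag=10, rhs=-41; c'=3/10, d'=-41/10
row 2: denom=10−3·3/10=91/10; d'=(26−3·-41/10)/(91/10)=383/91
row 3: denom=6−2·20/91=506/91; d'=(-48−2·383/91)/(506/91)=-2567/253
back: M3=-2567/253
back: M2=383/91−20/91·-2567/253=1629/253
back: M1=-41/10−3/10·1629/253=-1526/253
M: M0=0, M1=-1526/253, M2=1629/253, M3=-2567/253, M4=0
seg 0: a=-4, c=M0/2=0, d=(M1−M0)/(6·2)=-763/1518, b=Δ0−h0·(2M0+M1)/6=9883/1518
seg 1: a=5, c=M1/2=-763/253, d=(M2−M1)/(6·3)=3155/4554, b=Δ1−h1·(2M1+M2)/6=727/1518
seg 2: a=-2, c=M2/2=1629/506, d=(M3−M2)/(6·2)=-1049/759, b=Δ2−h2·(2M2+M3)/6=827/759
seg 3: a=2, c=M3/2=-2567/506, d=(M4−M3)/(6·1)=2567/1518, b=Δ3−h3·(2M3+M4)/6=-1987/759
t_q=11/4 → seg 1, τ=3/4; S=5+727/1518·τ+-763/253·τ²+3155/4554·τ³=128081/32384

  seg 0: a=-4 b=9883/1518 c=0 d=-763/1518
  seg 1: a=5 b=727/1518 c=-763/253 d=3155/4554
  seg 2: a=-2 b=827/759 c=1629/506 d=-1049/759
  seg 3: a=2 b=-1987/759 c=-2567/506 d=2567/1518
S(11/4) = 128081/32384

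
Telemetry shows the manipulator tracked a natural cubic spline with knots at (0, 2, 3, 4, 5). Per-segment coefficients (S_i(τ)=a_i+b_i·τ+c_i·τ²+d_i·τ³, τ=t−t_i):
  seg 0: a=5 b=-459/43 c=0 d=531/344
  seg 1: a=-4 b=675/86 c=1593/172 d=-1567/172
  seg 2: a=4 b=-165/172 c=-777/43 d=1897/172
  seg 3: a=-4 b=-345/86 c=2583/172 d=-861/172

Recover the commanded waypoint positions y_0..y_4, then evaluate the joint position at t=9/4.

y_0=5 y_1=-4 y_2=4 y_3=-4 y_4=2
S(9/4) = -17627/11008

y_0 = S_0(0) = a_0 = 5
y_1 = S_1(0) = a_1 = -4
y_2 = S_2(0) = a_2 = 4
y_3 = S_3(0) = a_3 = -4
y_4 = S_3(1) = 2
t_q=9/4 is in segment 1 (τ=1/4); S_1(τ)=-17627/11008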